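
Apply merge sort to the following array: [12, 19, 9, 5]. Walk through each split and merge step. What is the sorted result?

Merge sort trace:

Split: [12, 19, 9, 5] -> [12, 19] and [9, 5]
  Split: [12, 19] -> [12] and [19]
  Merge: [12] + [19] -> [12, 19]
  Split: [9, 5] -> [9] and [5]
  Merge: [9] + [5] -> [5, 9]
Merge: [12, 19] + [5, 9] -> [5, 9, 12, 19]

Final sorted array: [5, 9, 12, 19]

The merge sort proceeds by recursively splitting the array and merging sorted halves.
After all merges, the sorted array is [5, 9, 12, 19].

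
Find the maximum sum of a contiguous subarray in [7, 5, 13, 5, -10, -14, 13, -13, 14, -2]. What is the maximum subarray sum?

Using Kadane's algorithm on [7, 5, 13, 5, -10, -14, 13, -13, 14, -2]:

Scanning through the array:
Position 1 (value 5): max_ending_here = 12, max_so_far = 12
Position 2 (value 13): max_ending_here = 25, max_so_far = 25
Position 3 (value 5): max_ending_here = 30, max_so_far = 30
Position 4 (value -10): max_ending_here = 20, max_so_far = 30
Position 5 (value -14): max_ending_here = 6, max_so_far = 30
Position 6 (value 13): max_ending_here = 19, max_so_far = 30
Position 7 (value -13): max_ending_here = 6, max_so_far = 30
Position 8 (value 14): max_ending_here = 20, max_so_far = 30
Position 9 (value -2): max_ending_here = 18, max_so_far = 30

Maximum subarray: [7, 5, 13, 5]
Maximum sum: 30

The maximum subarray is [7, 5, 13, 5] with sum 30. This subarray runs from index 0 to index 3.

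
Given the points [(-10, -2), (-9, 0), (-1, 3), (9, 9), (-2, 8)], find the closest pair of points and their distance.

Computing all pairwise distances among 5 points:

d((-10, -2), (-9, 0)) = 2.2361 <-- minimum
d((-10, -2), (-1, 3)) = 10.2956
d((-10, -2), (9, 9)) = 21.9545
d((-10, -2), (-2, 8)) = 12.8062
d((-9, 0), (-1, 3)) = 8.544
d((-9, 0), (9, 9)) = 20.1246
d((-9, 0), (-2, 8)) = 10.6301
d((-1, 3), (9, 9)) = 11.6619
d((-1, 3), (-2, 8)) = 5.099
d((9, 9), (-2, 8)) = 11.0454

Closest pair: (-10, -2) and (-9, 0) with distance 2.2361

The closest pair is (-10, -2) and (-9, 0) with Euclidean distance 2.2361. For 5 points, brute-force pairwise comparison is shown above. For large n, the divide-and-conquer algorithm (sort by x, recurse on halves, check the dividing strip) achieves O(n log n).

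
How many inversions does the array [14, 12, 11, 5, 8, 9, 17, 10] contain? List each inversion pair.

Finding inversions in [14, 12, 11, 5, 8, 9, 17, 10]:

(0, 1): arr[0]=14 > arr[1]=12
(0, 2): arr[0]=14 > arr[2]=11
(0, 3): arr[0]=14 > arr[3]=5
(0, 4): arr[0]=14 > arr[4]=8
(0, 5): arr[0]=14 > arr[5]=9
(0, 7): arr[0]=14 > arr[7]=10
(1, 2): arr[1]=12 > arr[2]=11
(1, 3): arr[1]=12 > arr[3]=5
(1, 4): arr[1]=12 > arr[4]=8
(1, 5): arr[1]=12 > arr[5]=9
(1, 7): arr[1]=12 > arr[7]=10
(2, 3): arr[2]=11 > arr[3]=5
(2, 4): arr[2]=11 > arr[4]=8
(2, 5): arr[2]=11 > arr[5]=9
(2, 7): arr[2]=11 > arr[7]=10
(6, 7): arr[6]=17 > arr[7]=10

Total inversions: 16

The array has 16 inversion(s): (0,1), (0,2), (0,3), (0,4), (0,5), (0,7), (1,2), (1,3), (1,4), (1,5), (1,7), (2,3), (2,4), (2,5), (2,7), (6,7). Each pair (i,j) satisfies i < j and arr[i] > arr[j].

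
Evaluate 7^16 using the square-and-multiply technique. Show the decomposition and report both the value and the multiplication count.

Computing 7^16 by squaring (build up from 7^1; each line after the first costs one multiplication):

7^1 = 7
7^2 = (7^1)^2 = 7^2 = 49
7^4 = (7^2)^2 = 49^2 = 2401
7^8 = (7^4)^2 = 2401^2 = 5764801
7^16 = (7^8)^2 = 5764801^2 = 33232930569601

Result: 33232930569601
Multiplications needed: 4 (4 lines after 7^1)

7^16 = 33232930569601. Using exponentiation by squaring, this requires 4 multiplications. The key idea: if the exponent is even, square the half-power; if odd, multiply by the base once.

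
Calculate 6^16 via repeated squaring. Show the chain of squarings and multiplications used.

Computing 6^16 by squaring (build up from 6^1; each line after the first costs one multiplication):

6^1 = 6
6^2 = (6^1)^2 = 6^2 = 36
6^4 = (6^2)^2 = 36^2 = 1296
6^8 = (6^4)^2 = 1296^2 = 1679616
6^16 = (6^8)^2 = 1679616^2 = 2821109907456

Result: 2821109907456
Multiplications needed: 4 (4 lines after 6^1)

6^16 = 2821109907456. Using exponentiation by squaring, this requires 4 multiplications. The key idea: if the exponent is even, square the half-power; if odd, multiply by the base once.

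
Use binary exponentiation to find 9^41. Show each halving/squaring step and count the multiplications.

Computing 9^41 by squaring (build up from 9^1; each line after the first costs one multiplication):

9^1 = 9
9^2 = (9^1)^2 = 9^2 = 81
9^4 = (9^2)^2 = 81^2 = 6561
9^5 = 9 * 9^4 = 9 * 6561 = 59049
9^10 = (9^5)^2 = 59049^2 = 3486784401
9^20 = (9^10)^2 = 3486784401^2 = 12157665459056928801
9^40 = (9^20)^2 = 12157665459056928801^2 = 147808829414345923316083210206383297601
9^41 = 9 * 9^40 = 9 * 147808829414345923316083210206383297601 = 1330279464729113309844748891857449678409

Result: 1330279464729113309844748891857449678409
Multiplications needed: 7 (7 lines after 9^1)

9^41 = 1330279464729113309844748891857449678409. Using exponentiation by squaring, this requires 7 multiplications. The key idea: if the exponent is even, square the half-power; if odd, multiply by the base once.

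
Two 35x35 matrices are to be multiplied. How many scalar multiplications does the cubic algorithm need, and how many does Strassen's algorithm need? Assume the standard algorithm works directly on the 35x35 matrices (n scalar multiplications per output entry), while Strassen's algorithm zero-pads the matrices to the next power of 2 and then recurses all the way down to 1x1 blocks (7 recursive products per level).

Matrix multiplication for 35x35 matrices:

Strassen's algorithm requires power-of-2 dimensions. Pad 35x35 to 64x64 (next power of 2).

Standard algorithm: 35^3 = 42875 multiplications
Strassen's algorithm: 7^(log2(64)) = 7^6 = 117649 multiplications
Difference: 42875 - 117649 = -74774 (Strassen uses MORE here due to padding overhead — for small or just-over-power-of-2 n, padding can outweigh the per-level savings)

Standard: 42875 multiplications (35^3). Strassen: 117649 multiplications (7^6, after padding to 64x64). Strassen reduces 8 recursive multiplications to 7 at each level.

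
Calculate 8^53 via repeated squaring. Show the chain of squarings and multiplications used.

Computing 8^53 by squaring (build up from 8^1; each line after the first costs one multiplication):

8^1 = 8
8^2 = (8^1)^2 = 8^2 = 64
8^3 = 8 * 8^2 = 8 * 64 = 512
8^6 = (8^3)^2 = 512^2 = 262144
8^12 = (8^6)^2 = 262144^2 = 68719476736
8^13 = 8 * 8^12 = 8 * 68719476736 = 549755813888
8^26 = (8^13)^2 = 549755813888^2 = 302231454903657293676544
8^52 = (8^26)^2 = 302231454903657293676544^2 = 91343852333181432387730302044767688728495783936
8^53 = 8 * 8^52 = 8 * 91343852333181432387730302044767688728495783936 = 730750818665451459101842416358141509827966271488

Result: 730750818665451459101842416358141509827966271488
Multiplications needed: 8 (8 lines after 8^1)

8^53 = 730750818665451459101842416358141509827966271488. Using exponentiation by squaring, this requires 8 multiplications. The key idea: if the exponent is even, square the half-power; if odd, multiply by the base once.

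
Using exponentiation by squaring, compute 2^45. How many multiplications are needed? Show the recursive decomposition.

Computing 2^45 by squaring (build up from 2^1; each line after the first costs one multiplication):

2^1 = 2
2^2 = (2^1)^2 = 2^2 = 4
2^4 = (2^2)^2 = 4^2 = 16
2^5 = 2 * 2^4 = 2 * 16 = 32
2^10 = (2^5)^2 = 32^2 = 1024
2^11 = 2 * 2^10 = 2 * 1024 = 2048
2^22 = (2^11)^2 = 2048^2 = 4194304
2^44 = (2^22)^2 = 4194304^2 = 17592186044416
2^45 = 2 * 2^44 = 2 * 17592186044416 = 35184372088832

Result: 35184372088832
Multiplications needed: 8 (8 lines after 2^1)

2^45 = 35184372088832. Using exponentiation by squaring, this requires 8 multiplications. The key idea: if the exponent is even, square the half-power; if odd, multiply by the base once.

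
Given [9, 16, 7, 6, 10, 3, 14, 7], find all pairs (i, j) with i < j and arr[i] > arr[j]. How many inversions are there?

Finding inversions in [9, 16, 7, 6, 10, 3, 14, 7]:

(0, 2): arr[0]=9 > arr[2]=7
(0, 3): arr[0]=9 > arr[3]=6
(0, 5): arr[0]=9 > arr[5]=3
(0, 7): arr[0]=9 > arr[7]=7
(1, 2): arr[1]=16 > arr[2]=7
(1, 3): arr[1]=16 > arr[3]=6
(1, 4): arr[1]=16 > arr[4]=10
(1, 5): arr[1]=16 > arr[5]=3
(1, 6): arr[1]=16 > arr[6]=14
(1, 7): arr[1]=16 > arr[7]=7
(2, 3): arr[2]=7 > arr[3]=6
(2, 5): arr[2]=7 > arr[5]=3
(3, 5): arr[3]=6 > arr[5]=3
(4, 5): arr[4]=10 > arr[5]=3
(4, 7): arr[4]=10 > arr[7]=7
(6, 7): arr[6]=14 > arr[7]=7

Total inversions: 16

The array has 16 inversion(s): (0,2), (0,3), (0,5), (0,7), (1,2), (1,3), (1,4), (1,5), (1,6), (1,7), (2,3), (2,5), (3,5), (4,5), (4,7), (6,7). Each pair (i,j) satisfies i < j and arr[i] > arr[j].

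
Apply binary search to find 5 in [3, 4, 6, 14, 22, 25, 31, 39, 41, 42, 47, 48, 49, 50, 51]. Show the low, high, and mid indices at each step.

Binary search for 5 in [3, 4, 6, 14, 22, 25, 31, 39, 41, 42, 47, 48, 49, 50, 51]:

lo=0, hi=14, mid=7, arr[mid]=39 -> 39 > 5, search left half
lo=0, hi=6, mid=3, arr[mid]=14 -> 14 > 5, search left half
lo=0, hi=2, mid=1, arr[mid]=4 -> 4 < 5, search right half
lo=2, hi=2, mid=2, arr[mid]=6 -> 6 > 5, search left half
lo=2 > hi=1, target 5 not found

Binary search determines that 5 is not in the array after 4 comparisons. The search space was exhausted without finding the target.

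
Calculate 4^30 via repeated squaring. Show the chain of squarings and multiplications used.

Computing 4^30 by squaring (build up from 4^1; each line after the first costs one multiplication):

4^1 = 4
4^2 = (4^1)^2 = 4^2 = 16
4^3 = 4 * 4^2 = 4 * 16 = 64
4^6 = (4^3)^2 = 64^2 = 4096
4^7 = 4 * 4^6 = 4 * 4096 = 16384
4^14 = (4^7)^2 = 16384^2 = 268435456
4^15 = 4 * 4^14 = 4 * 268435456 = 1073741824
4^30 = (4^15)^2 = 1073741824^2 = 1152921504606846976

Result: 1152921504606846976
Multiplications needed: 7 (7 lines after 4^1)

4^30 = 1152921504606846976. Using exponentiation by squaring, this requires 7 multiplications. The key idea: if the exponent is even, square the half-power; if odd, multiply by the base once.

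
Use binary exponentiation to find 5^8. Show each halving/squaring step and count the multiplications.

Computing 5^8 by squaring (build up from 5^1; each line after the first costs one multiplication):

5^1 = 5
5^2 = (5^1)^2 = 5^2 = 25
5^4 = (5^2)^2 = 25^2 = 625
5^8 = (5^4)^2 = 625^2 = 390625

Result: 390625
Multiplications needed: 3 (3 lines after 5^1)

5^8 = 390625. Using exponentiation by squaring, this requires 3 multiplications. The key idea: if the exponent is even, square the half-power; if odd, multiply by the base once.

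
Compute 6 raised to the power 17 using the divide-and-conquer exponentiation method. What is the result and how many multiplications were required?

Computing 6^17 by squaring (build up from 6^1; each line after the first costs one multiplication):

6^1 = 6
6^2 = (6^1)^2 = 6^2 = 36
6^4 = (6^2)^2 = 36^2 = 1296
6^8 = (6^4)^2 = 1296^2 = 1679616
6^16 = (6^8)^2 = 1679616^2 = 2821109907456
6^17 = 6 * 6^16 = 6 * 2821109907456 = 16926659444736

Result: 16926659444736
Multiplications needed: 5 (5 lines after 6^1)

6^17 = 16926659444736. Using exponentiation by squaring, this requires 5 multiplications. The key idea: if the exponent is even, square the half-power; if odd, multiply by the base once.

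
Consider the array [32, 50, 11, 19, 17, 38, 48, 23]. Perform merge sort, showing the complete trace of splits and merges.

Merge sort trace:

Split: [32, 50, 11, 19, 17, 38, 48, 23] -> [32, 50, 11, 19] and [17, 38, 48, 23]
  Split: [32, 50, 11, 19] -> [32, 50] and [11, 19]
    Split: [32, 50] -> [32] and [50]
    Merge: [32] + [50] -> [32, 50]
    Split: [11, 19] -> [11] and [19]
    Merge: [11] + [19] -> [11, 19]
  Merge: [32, 50] + [11, 19] -> [11, 19, 32, 50]
  Split: [17, 38, 48, 23] -> [17, 38] and [48, 23]
    Split: [17, 38] -> [17] and [38]
    Merge: [17] + [38] -> [17, 38]
    Split: [48, 23] -> [48] and [23]
    Merge: [48] + [23] -> [23, 48]
  Merge: [17, 38] + [23, 48] -> [17, 23, 38, 48]
Merge: [11, 19, 32, 50] + [17, 23, 38, 48] -> [11, 17, 19, 23, 32, 38, 48, 50]

Final sorted array: [11, 17, 19, 23, 32, 38, 48, 50]

The merge sort proceeds by recursively splitting the array and merging sorted halves.
After all merges, the sorted array is [11, 17, 19, 23, 32, 38, 48, 50].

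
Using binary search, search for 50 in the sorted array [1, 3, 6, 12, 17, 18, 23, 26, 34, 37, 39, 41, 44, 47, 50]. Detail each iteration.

Binary search for 50 in [1, 3, 6, 12, 17, 18, 23, 26, 34, 37, 39, 41, 44, 47, 50]:

lo=0, hi=14, mid=7, arr[mid]=26 -> 26 < 50, search right half
lo=8, hi=14, mid=11, arr[mid]=41 -> 41 < 50, search right half
lo=12, hi=14, mid=13, arr[mid]=47 -> 47 < 50, search right half
lo=14, hi=14, mid=14, arr[mid]=50 -> Found target at index 14!

Binary search finds 50 at index 14 after 4 comparisons. The search repeatedly halves the search space by comparing with the middle element.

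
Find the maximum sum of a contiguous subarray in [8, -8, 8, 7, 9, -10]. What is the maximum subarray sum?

Using Kadane's algorithm on [8, -8, 8, 7, 9, -10]:

Scanning through the array:
Position 1 (value -8): max_ending_here = 0, max_so_far = 8
Position 2 (value 8): max_ending_here = 8, max_so_far = 8
Position 3 (value 7): max_ending_here = 15, max_so_far = 15
Position 4 (value 9): max_ending_here = 24, max_so_far = 24
Position 5 (value -10): max_ending_here = 14, max_so_far = 24

Maximum subarray: [8, -8, 8, 7, 9]
Maximum sum: 24

The maximum subarray is [8, -8, 8, 7, 9] with sum 24. This subarray runs from index 0 to index 4.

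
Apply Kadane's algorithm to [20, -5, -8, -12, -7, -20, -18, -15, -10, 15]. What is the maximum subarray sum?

Using Kadane's algorithm on [20, -5, -8, -12, -7, -20, -18, -15, -10, 15]:

Scanning through the array:
Position 1 (value -5): max_ending_here = 15, max_so_far = 20
Position 2 (value -8): max_ending_here = 7, max_so_far = 20
Position 3 (value -12): max_ending_here = -5, max_so_far = 20
Position 4 (value -7): max_ending_here = -7, max_so_far = 20
Position 5 (value -20): max_ending_here = -20, max_so_far = 20
Position 6 (value -18): max_ending_here = -18, max_so_far = 20
Position 7 (value -15): max_ending_here = -15, max_so_far = 20
Position 8 (value -10): max_ending_here = -10, max_so_far = 20
Position 9 (value 15): max_ending_here = 15, max_so_far = 20

Maximum subarray: [20]
Maximum sum: 20

The maximum subarray is [20] with sum 20. This subarray runs from index 0 to index 0.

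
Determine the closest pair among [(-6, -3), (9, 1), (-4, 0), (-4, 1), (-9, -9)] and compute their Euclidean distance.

Computing all pairwise distances among 5 points:

d((-6, -3), (9, 1)) = 15.5242
d((-6, -3), (-4, 0)) = 3.6056
d((-6, -3), (-4, 1)) = 4.4721
d((-6, -3), (-9, -9)) = 6.7082
d((9, 1), (-4, 0)) = 13.0384
d((9, 1), (-4, 1)) = 13.0
d((9, 1), (-9, -9)) = 20.5913
d((-4, 0), (-4, 1)) = 1.0 <-- minimum
d((-4, 0), (-9, -9)) = 10.2956
d((-4, 1), (-9, -9)) = 11.1803

Closest pair: (-4, 0) and (-4, 1) with distance 1.0

The closest pair is (-4, 0) and (-4, 1) with Euclidean distance 1.0. For 5 points, brute-force pairwise comparison is shown above. For large n, the divide-and-conquer algorithm (sort by x, recurse on halves, check the dividing strip) achieves O(n log n).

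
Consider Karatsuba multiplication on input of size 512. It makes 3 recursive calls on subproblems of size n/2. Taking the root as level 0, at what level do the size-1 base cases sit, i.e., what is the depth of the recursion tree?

For divide and conquer with division factor 2:

Problem sizes at each level:
Level 0: 512
Level 1: 256
Level 2: 128
Level 3: 64
Level 4: 32
Level 5: 16
Level 6: 8
Level 7: 4
Level 8: 2
Level 9: 1

The root is level 0 and the size-1 base case is level 9 (the tree spans levels 0 through 9, i.e. 10 levels counting the root), so the depth is the number of divisions: log_2(512) = 9

The recursion tree depth is log_2(512) = 9. At each level, the problem size is divided by 2, so it takes 9 divisions to reduce to a base case of size 1. The algorithm makes 3 recursive calls at each level.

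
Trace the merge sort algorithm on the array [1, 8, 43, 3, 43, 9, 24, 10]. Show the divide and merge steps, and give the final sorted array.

Merge sort trace:

Split: [1, 8, 43, 3, 43, 9, 24, 10] -> [1, 8, 43, 3] and [43, 9, 24, 10]
  Split: [1, 8, 43, 3] -> [1, 8] and [43, 3]
    Split: [1, 8] -> [1] and [8]
    Merge: [1] + [8] -> [1, 8]
    Split: [43, 3] -> [43] and [3]
    Merge: [43] + [3] -> [3, 43]
  Merge: [1, 8] + [3, 43] -> [1, 3, 8, 43]
  Split: [43, 9, 24, 10] -> [43, 9] and [24, 10]
    Split: [43, 9] -> [43] and [9]
    Merge: [43] + [9] -> [9, 43]
    Split: [24, 10] -> [24] and [10]
    Merge: [24] + [10] -> [10, 24]
  Merge: [9, 43] + [10, 24] -> [9, 10, 24, 43]
Merge: [1, 3, 8, 43] + [9, 10, 24, 43] -> [1, 3, 8, 9, 10, 24, 43, 43]

Final sorted array: [1, 3, 8, 9, 10, 24, 43, 43]

The merge sort proceeds by recursively splitting the array and merging sorted halves.
After all merges, the sorted array is [1, 3, 8, 9, 10, 24, 43, 43].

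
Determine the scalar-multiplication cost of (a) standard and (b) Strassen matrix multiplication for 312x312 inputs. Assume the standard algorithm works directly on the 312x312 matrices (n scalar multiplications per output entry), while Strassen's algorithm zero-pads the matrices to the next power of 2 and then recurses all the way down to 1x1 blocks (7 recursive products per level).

Matrix multiplication for 312x312 matrices:

Strassen's algorithm requires power-of-2 dimensions. Pad 312x312 to 512x512 (next power of 2).

Standard algorithm: 312^3 = 30371328 multiplications
Strassen's algorithm: 7^(log2(512)) = 7^9 = 40353607 multiplications
Difference: 30371328 - 40353607 = -9982279 (Strassen uses MORE here due to padding overhead — for small or just-over-power-of-2 n, padding can outweigh the per-level savings)

Standard: 30371328 multiplications (312^3). Strassen: 40353607 multiplications (7^9, after padding to 512x512). Strassen reduces 8 recursive multiplications to 7 at each level.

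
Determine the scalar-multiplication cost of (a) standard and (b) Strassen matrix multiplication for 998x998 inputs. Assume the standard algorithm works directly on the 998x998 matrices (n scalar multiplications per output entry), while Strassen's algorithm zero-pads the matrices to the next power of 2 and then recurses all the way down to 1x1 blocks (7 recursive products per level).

Matrix multiplication for 998x998 matrices:

Strassen's algorithm requires power-of-2 dimensions. Pad 998x998 to 1024x1024 (next power of 2).

Standard algorithm: 998^3 = 994011992 multiplications
Strassen's algorithm: 7^(log2(1024)) = 7^10 = 282475249 multiplications
Savings: 994011992 - 282475249 = 711536743 multiplications

Standard: 994011992 multiplications (998^3). Strassen: 282475249 multiplications (7^10, after padding to 1024x1024). Strassen reduces 8 recursive multiplications to 7 at each level.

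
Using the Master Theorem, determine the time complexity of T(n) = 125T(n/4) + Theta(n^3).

Master Theorem for T(n) = 125T(n/4) + O(n^3):

a = 125, b = 4, c = 3
log_b(a) = log_4(125) = 3.4829

Case 1: c = 3 < log_4(125) = 3.4829
T(n) = O(n^(log_4 125))

For T(n) = 125T(n/4) + O(n^3): log_4(125) = 3.4829. This is Case 1 of the Master Theorem (c < log_b(a), work dominated by leaves), giving O(n^(log_4 125)).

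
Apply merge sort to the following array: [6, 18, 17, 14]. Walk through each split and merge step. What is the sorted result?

Merge sort trace:

Split: [6, 18, 17, 14] -> [6, 18] and [17, 14]
  Split: [6, 18] -> [6] and [18]
  Merge: [6] + [18] -> [6, 18]
  Split: [17, 14] -> [17] and [14]
  Merge: [17] + [14] -> [14, 17]
Merge: [6, 18] + [14, 17] -> [6, 14, 17, 18]

Final sorted array: [6, 14, 17, 18]

The merge sort proceeds by recursively splitting the array and merging sorted halves.
After all merges, the sorted array is [6, 14, 17, 18].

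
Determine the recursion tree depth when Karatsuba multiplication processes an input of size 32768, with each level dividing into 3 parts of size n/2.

For divide and conquer with division factor 2:

Problem sizes at each level:
Level 0: 32768
Level 1: 16384
Level 2: 8192
Level 3: 4096
Level 4: 2048
Level 5: 1024
Level 6: 512
Level 7: 256
Level 8: 128
Level 9: 64
Level 10: 32
Level 11: 16
Level 12: 8
Level 13: 4
Level 14: 2
Level 15: 1

The root is level 0 and the size-1 base case is level 15 (the tree spans levels 0 through 15, i.e. 16 levels counting the root), so the depth is the number of divisions: log_2(32768) = 15

The recursion tree depth is log_2(32768) = 15. At each level, the problem size is divided by 2, so it takes 15 divisions to reduce to a base case of size 1. The algorithm makes 3 recursive calls at each level.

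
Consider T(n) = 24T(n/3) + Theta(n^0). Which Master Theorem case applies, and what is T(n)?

Master Theorem for T(n) = 24T(n/3) + O(n^0):

a = 24, b = 3, c = 0
log_b(a) = log_3(24) = 2.8928

Case 1: c = 0 < log_3(24) = 2.8928
T(n) = O(n^(log_3 24))

For T(n) = 24T(n/3) + O(n^0): log_3(24) = 2.8928. This is Case 1 of the Master Theorem (c < log_b(a), work dominated by leaves), giving O(n^(log_3 24)).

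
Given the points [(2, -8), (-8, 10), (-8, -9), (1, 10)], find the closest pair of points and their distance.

Computing all pairwise distances among 4 points:

d((2, -8), (-8, 10)) = 20.5913
d((2, -8), (-8, -9)) = 10.0499
d((2, -8), (1, 10)) = 18.0278
d((-8, 10), (-8, -9)) = 19.0
d((-8, 10), (1, 10)) = 9.0 <-- minimum
d((-8, -9), (1, 10)) = 21.0238

Closest pair: (-8, 10) and (1, 10) with distance 9.0

The closest pair is (-8, 10) and (1, 10) with Euclidean distance 9.0. For 4 points, brute-force pairwise comparison is shown above. For large n, the divide-and-conquer algorithm (sort by x, recurse on halves, check the dividing strip) achieves O(n log n).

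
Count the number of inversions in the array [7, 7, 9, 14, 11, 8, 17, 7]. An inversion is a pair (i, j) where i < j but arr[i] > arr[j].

Finding inversions in [7, 7, 9, 14, 11, 8, 17, 7]:

(2, 5): arr[2]=9 > arr[5]=8
(2, 7): arr[2]=9 > arr[7]=7
(3, 4): arr[3]=14 > arr[4]=11
(3, 5): arr[3]=14 > arr[5]=8
(3, 7): arr[3]=14 > arr[7]=7
(4, 5): arr[4]=11 > arr[5]=8
(4, 7): arr[4]=11 > arr[7]=7
(5, 7): arr[5]=8 > arr[7]=7
(6, 7): arr[6]=17 > arr[7]=7

Total inversions: 9

The array has 9 inversion(s): (2,5), (2,7), (3,4), (3,5), (3,7), (4,5), (4,7), (5,7), (6,7). Each pair (i,j) satisfies i < j and arr[i] > arr[j].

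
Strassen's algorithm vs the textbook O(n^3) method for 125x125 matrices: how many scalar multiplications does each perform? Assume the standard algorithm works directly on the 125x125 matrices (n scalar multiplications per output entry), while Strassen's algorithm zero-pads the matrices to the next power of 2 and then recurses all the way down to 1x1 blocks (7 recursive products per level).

Matrix multiplication for 125x125 matrices:

Strassen's algorithm requires power-of-2 dimensions. Pad 125x125 to 128x128 (next power of 2).

Standard algorithm: 125^3 = 1953125 multiplications
Strassen's algorithm: 7^(log2(128)) = 7^7 = 823543 multiplications
Savings: 1953125 - 823543 = 1129582 multiplications

Standard: 1953125 multiplications (125^3). Strassen: 823543 multiplications (7^7, after padding to 128x128). Strassen reduces 8 recursive multiplications to 7 at each level.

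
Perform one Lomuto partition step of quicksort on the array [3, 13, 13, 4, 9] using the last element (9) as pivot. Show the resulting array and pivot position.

Lomuto partition with pivot = 9:

Initial array: [3, 13, 13, 4, 9]

arr[0]=3 <= 9: swap with position 0, array becomes [3, 13, 13, 4, 9]
arr[1]=13 > 9: no swap
arr[2]=13 > 9: no swap
arr[3]=4 <= 9: swap with position 1, array becomes [3, 4, 13, 13, 9]

Place pivot at position 2: [3, 4, 9, 13, 13]
Pivot position: 2

After partitioning with pivot 9, the array becomes [3, 4, 9, 13, 13]. The pivot is placed at index 2. All elements to the left of the pivot are <= 9, and all elements to the right are > 9.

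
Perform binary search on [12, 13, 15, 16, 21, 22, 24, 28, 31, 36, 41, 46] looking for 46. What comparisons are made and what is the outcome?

Binary search for 46 in [12, 13, 15, 16, 21, 22, 24, 28, 31, 36, 41, 46]:

lo=0, hi=11, mid=5, arr[mid]=22 -> 22 < 46, search right half
lo=6, hi=11, mid=8, arr[mid]=31 -> 31 < 46, search right half
lo=9, hi=11, mid=10, arr[mid]=41 -> 41 < 46, search right half
lo=11, hi=11, mid=11, arr[mid]=46 -> Found target at index 11!

Binary search finds 46 at index 11 after 4 comparisons. The search repeatedly halves the search space by comparing with the middle element.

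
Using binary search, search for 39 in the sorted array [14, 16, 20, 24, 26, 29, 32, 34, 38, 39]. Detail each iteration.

Binary search for 39 in [14, 16, 20, 24, 26, 29, 32, 34, 38, 39]:

lo=0, hi=9, mid=4, arr[mid]=26 -> 26 < 39, search right half
lo=5, hi=9, mid=7, arr[mid]=34 -> 34 < 39, search right half
lo=8, hi=9, mid=8, arr[mid]=38 -> 38 < 39, search right half
lo=9, hi=9, mid=9, arr[mid]=39 -> Found target at index 9!

Binary search finds 39 at index 9 after 4 comparisons. The search repeatedly halves the search space by comparing with the middle element.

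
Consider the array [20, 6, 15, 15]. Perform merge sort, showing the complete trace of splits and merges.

Merge sort trace:

Split: [20, 6, 15, 15] -> [20, 6] and [15, 15]
  Split: [20, 6] -> [20] and [6]
  Merge: [20] + [6] -> [6, 20]
  Split: [15, 15] -> [15] and [15]
  Merge: [15] + [15] -> [15, 15]
Merge: [6, 20] + [15, 15] -> [6, 15, 15, 20]

Final sorted array: [6, 15, 15, 20]

The merge sort proceeds by recursively splitting the array and merging sorted halves.
After all merges, the sorted array is [6, 15, 15, 20].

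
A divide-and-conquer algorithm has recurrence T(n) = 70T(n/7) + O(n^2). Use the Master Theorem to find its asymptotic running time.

Master Theorem for T(n) = 70T(n/7) + O(n^2):

a = 70, b = 7, c = 2
log_b(a) = log_7(70) = 2.1833

Case 1: c = 2 < log_7(70) = 2.1833
T(n) = O(n^(log_7 70))

For T(n) = 70T(n/7) + O(n^2): log_7(70) = 2.1833. This is Case 1 of the Master Theorem (c < log_b(a), work dominated by leaves), giving O(n^(log_7 70)).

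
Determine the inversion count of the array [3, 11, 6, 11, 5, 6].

Finding inversions in [3, 11, 6, 11, 5, 6]:

(1, 2): arr[1]=11 > arr[2]=6
(1, 4): arr[1]=11 > arr[4]=5
(1, 5): arr[1]=11 > arr[5]=6
(2, 4): arr[2]=6 > arr[4]=5
(3, 4): arr[3]=11 > arr[4]=5
(3, 5): arr[3]=11 > arr[5]=6

Total inversions: 6

The array has 6 inversion(s): (1,2), (1,4), (1,5), (2,4), (3,4), (3,5). Each pair (i,j) satisfies i < j and arr[i] > arr[j].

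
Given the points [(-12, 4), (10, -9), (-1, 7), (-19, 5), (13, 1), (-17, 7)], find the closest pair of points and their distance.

Computing all pairwise distances among 6 points:

d((-12, 4), (10, -9)) = 25.5539
d((-12, 4), (-1, 7)) = 11.4018
d((-12, 4), (-19, 5)) = 7.0711
d((-12, 4), (13, 1)) = 25.1794
d((-12, 4), (-17, 7)) = 5.831
d((10, -9), (-1, 7)) = 19.4165
d((10, -9), (-19, 5)) = 32.2025
d((10, -9), (13, 1)) = 10.4403
d((10, -9), (-17, 7)) = 31.3847
d((-1, 7), (-19, 5)) = 18.1108
d((-1, 7), (13, 1)) = 15.2315
d((-1, 7), (-17, 7)) = 16.0
d((-19, 5), (13, 1)) = 32.249
d((-19, 5), (-17, 7)) = 2.8284 <-- minimum
d((13, 1), (-17, 7)) = 30.5941

Closest pair: (-19, 5) and (-17, 7) with distance 2.8284

The closest pair is (-19, 5) and (-17, 7) with Euclidean distance 2.8284. For 6 points, brute-force pairwise comparison is shown above. For large n, the divide-and-conquer algorithm (sort by x, recurse on halves, check the dividing strip) achieves O(n log n).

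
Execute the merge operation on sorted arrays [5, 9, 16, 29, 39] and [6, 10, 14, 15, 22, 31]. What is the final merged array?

Merging process:

Compare 5 vs 6: take 5 from left. Merged: [5]
Compare 9 vs 6: take 6 from right. Merged: [5, 6]
Compare 9 vs 10: take 9 from left. Merged: [5, 6, 9]
Compare 16 vs 10: take 10 from right. Merged: [5, 6, 9, 10]
Compare 16 vs 14: take 14 from right. Merged: [5, 6, 9, 10, 14]
Compare 16 vs 15: take 15 from right. Merged: [5, 6, 9, 10, 14, 15]
Compare 16 vs 22: take 16 from left. Merged: [5, 6, 9, 10, 14, 15, 16]
Compare 29 vs 22: take 22 from right. Merged: [5, 6, 9, 10, 14, 15, 16, 22]
Compare 29 vs 31: take 29 from left. Merged: [5, 6, 9, 10, 14, 15, 16, 22, 29]
Compare 39 vs 31: take 31 from right. Merged: [5, 6, 9, 10, 14, 15, 16, 22, 29, 31]
Append remaining from left: [39]. Merged: [5, 6, 9, 10, 14, 15, 16, 22, 29, 31, 39]

Final merged array: [5, 6, 9, 10, 14, 15, 16, 22, 29, 31, 39]
Total comparisons: 10

The merged array is [5, 6, 9, 10, 14, 15, 16, 22, 29, 31, 39], requiring 10 comparisons. The merge step runs in O(n) time where n is the total number of elements.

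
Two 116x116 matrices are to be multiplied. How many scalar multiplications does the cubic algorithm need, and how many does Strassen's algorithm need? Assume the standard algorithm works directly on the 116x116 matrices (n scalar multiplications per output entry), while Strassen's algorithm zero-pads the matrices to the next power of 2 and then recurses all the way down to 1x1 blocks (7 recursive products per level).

Matrix multiplication for 116x116 matrices:

Strassen's algorithm requires power-of-2 dimensions. Pad 116x116 to 128x128 (next power of 2).

Standard algorithm: 116^3 = 1560896 multiplications
Strassen's algorithm: 7^(log2(128)) = 7^7 = 823543 multiplications
Savings: 1560896 - 823543 = 737353 multiplications

Standard: 1560896 multiplications (116^3). Strassen: 823543 multiplications (7^7, after padding to 128x128). Strassen reduces 8 recursive multiplications to 7 at each level.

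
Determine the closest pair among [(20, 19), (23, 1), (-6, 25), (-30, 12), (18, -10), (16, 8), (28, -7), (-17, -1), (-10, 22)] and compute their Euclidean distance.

Computing all pairwise distances among 9 points:

d((20, 19), (23, 1)) = 18.2483
d((20, 19), (-6, 25)) = 26.6833
d((20, 19), (-30, 12)) = 50.4876
d((20, 19), (18, -10)) = 29.0689
d((20, 19), (16, 8)) = 11.7047
d((20, 19), (28, -7)) = 27.2029
d((20, 19), (-17, -1)) = 42.0595
d((20, 19), (-10, 22)) = 30.1496
d((23, 1), (-6, 25)) = 37.6431
d((23, 1), (-30, 12)) = 54.1295
d((23, 1), (18, -10)) = 12.083
d((23, 1), (16, 8)) = 9.8995
d((23, 1), (28, -7)) = 9.434
d((23, 1), (-17, -1)) = 40.05
d((23, 1), (-10, 22)) = 39.1152
d((-6, 25), (-30, 12)) = 27.2947
d((-6, 25), (18, -10)) = 42.4382
d((-6, 25), (16, 8)) = 27.8029
d((-6, 25), (28, -7)) = 46.6905
d((-6, 25), (-17, -1)) = 28.2312
d((-6, 25), (-10, 22)) = 5.0 <-- minimum
d((-30, 12), (18, -10)) = 52.8015
d((-30, 12), (16, 8)) = 46.1736
d((-30, 12), (28, -7)) = 61.0328
d((-30, 12), (-17, -1)) = 18.3848
d((-30, 12), (-10, 22)) = 22.3607
d((18, -10), (16, 8)) = 18.1108
d((18, -10), (28, -7)) = 10.4403
d((18, -10), (-17, -1)) = 36.1386
d((18, -10), (-10, 22)) = 42.5206
d((16, 8), (28, -7)) = 19.2094
d((16, 8), (-17, -1)) = 34.2053
d((16, 8), (-10, 22)) = 29.5296
d((28, -7), (-17, -1)) = 45.3982
d((28, -7), (-10, 22)) = 47.8017
d((-17, -1), (-10, 22)) = 24.0416

Closest pair: (-6, 25) and (-10, 22) with distance 5.0

The closest pair is (-6, 25) and (-10, 22) with Euclidean distance 5.0. For 9 points, brute-force pairwise comparison is shown above. For large n, the divide-and-conquer algorithm (sort by x, recurse on halves, check the dividing strip) achieves O(n log n).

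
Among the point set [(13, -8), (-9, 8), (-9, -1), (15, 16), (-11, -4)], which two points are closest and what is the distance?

Computing all pairwise distances among 5 points:

d((13, -8), (-9, 8)) = 27.2029
d((13, -8), (-9, -1)) = 23.0868
d((13, -8), (15, 16)) = 24.0832
d((13, -8), (-11, -4)) = 24.3311
d((-9, 8), (-9, -1)) = 9.0
d((-9, 8), (15, 16)) = 25.2982
d((-9, 8), (-11, -4)) = 12.1655
d((-9, -1), (15, 16)) = 29.4109
d((-9, -1), (-11, -4)) = 3.6056 <-- minimum
d((15, 16), (-11, -4)) = 32.8024

Closest pair: (-9, -1) and (-11, -4) with distance 3.6056

The closest pair is (-9, -1) and (-11, -4) with Euclidean distance 3.6056. For 5 points, brute-force pairwise comparison is shown above. For large n, the divide-and-conquer algorithm (sort by x, recurse on halves, check the dividing strip) achieves O(n log n).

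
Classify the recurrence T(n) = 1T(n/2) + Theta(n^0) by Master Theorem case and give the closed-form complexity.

Master Theorem for T(n) = 1T(n/2) + O(n^0):

a = 1, b = 2, c = 0
log_b(a) = log_2(1) = 0.0000

Case 2: c = 0 = log_2(1) = 0.0000
T(n) = O(n^0 log n) = O(log n)

For T(n) = 1T(n/2) + O(n^0): log_2(1) = 0.0000. This is Case 2 of the Master Theorem (c = log_b(a), equal work at all levels), giving O(log n).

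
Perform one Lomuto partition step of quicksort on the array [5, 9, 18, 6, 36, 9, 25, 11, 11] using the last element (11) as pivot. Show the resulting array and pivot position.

Lomuto partition with pivot = 11:

Initial array: [5, 9, 18, 6, 36, 9, 25, 11, 11]

arr[0]=5 <= 11: swap with position 0, array becomes [5, 9, 18, 6, 36, 9, 25, 11, 11]
arr[1]=9 <= 11: swap with position 1, array becomes [5, 9, 18, 6, 36, 9, 25, 11, 11]
arr[2]=18 > 11: no swap
arr[3]=6 <= 11: swap with position 2, array becomes [5, 9, 6, 18, 36, 9, 25, 11, 11]
arr[4]=36 > 11: no swap
arr[5]=9 <= 11: swap with position 3, array becomes [5, 9, 6, 9, 36, 18, 25, 11, 11]
arr[6]=25 > 11: no swap
arr[7]=11 <= 11: swap with position 4, array becomes [5, 9, 6, 9, 11, 18, 25, 36, 11]

Place pivot at position 5: [5, 9, 6, 9, 11, 11, 25, 36, 18]
Pivot position: 5

After partitioning with pivot 11, the array becomes [5, 9, 6, 9, 11, 11, 25, 36, 18]. The pivot is placed at index 5. All elements to the left of the pivot are <= 11, and all elements to the right are > 11.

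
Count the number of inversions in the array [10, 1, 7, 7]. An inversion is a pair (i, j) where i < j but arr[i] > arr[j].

Finding inversions in [10, 1, 7, 7]:

(0, 1): arr[0]=10 > arr[1]=1
(0, 2): arr[0]=10 > arr[2]=7
(0, 3): arr[0]=10 > arr[3]=7

Total inversions: 3

The array has 3 inversion(s): (0,1), (0,2), (0,3). Each pair (i,j) satisfies i < j and arr[i] > arr[j].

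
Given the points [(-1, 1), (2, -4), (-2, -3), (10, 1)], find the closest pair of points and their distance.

Computing all pairwise distances among 4 points:

d((-1, 1), (2, -4)) = 5.831
d((-1, 1), (-2, -3)) = 4.1231 <-- minimum
d((-1, 1), (10, 1)) = 11.0
d((2, -4), (-2, -3)) = 4.1231 <-- minimum
d((2, -4), (10, 1)) = 9.434
d((-2, -3), (10, 1)) = 12.6491

Minimum distance: 4.1231 (tie among 2 pairs: (-1, 1) and (-2, -3); (2, -4) and (-2, -3))

The minimum Euclidean distance is 4.1231. There is a tie: 2 pairs achieve this minimum — (-1, 1) and (-2, -3); (2, -4) and (-2, -3). Any of these is a valid closest pair. For 4 points, brute-force pairwise comparison is shown above. For large n, the divide-and-conquer algorithm (sort by x, recurse on halves, check the dividing strip) achieves O(n log n).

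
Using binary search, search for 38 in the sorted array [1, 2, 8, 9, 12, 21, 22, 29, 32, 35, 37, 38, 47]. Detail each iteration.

Binary search for 38 in [1, 2, 8, 9, 12, 21, 22, 29, 32, 35, 37, 38, 47]:

lo=0, hi=12, mid=6, arr[mid]=22 -> 22 < 38, search right half
lo=7, hi=12, mid=9, arr[mid]=35 -> 35 < 38, search right half
lo=10, hi=12, mid=11, arr[mid]=38 -> Found target at index 11!

Binary search finds 38 at index 11 after 3 comparisons. The search repeatedly halves the search space by comparing with the middle element.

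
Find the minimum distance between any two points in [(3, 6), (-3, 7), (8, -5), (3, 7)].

Computing all pairwise distances among 4 points:

d((3, 6), (-3, 7)) = 6.0828
d((3, 6), (8, -5)) = 12.083
d((3, 6), (3, 7)) = 1.0 <-- minimum
d((-3, 7), (8, -5)) = 16.2788
d((-3, 7), (3, 7)) = 6.0
d((8, -5), (3, 7)) = 13.0

Closest pair: (3, 6) and (3, 7) with distance 1.0

The closest pair is (3, 6) and (3, 7) with Euclidean distance 1.0. For 4 points, brute-force pairwise comparison is shown above. For large n, the divide-and-conquer algorithm (sort by x, recurse on halves, check the dividing strip) achieves O(n log n).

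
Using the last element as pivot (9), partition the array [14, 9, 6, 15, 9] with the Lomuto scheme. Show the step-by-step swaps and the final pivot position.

Lomuto partition with pivot = 9:

Initial array: [14, 9, 6, 15, 9]

arr[0]=14 > 9: no swap
arr[1]=9 <= 9: swap with position 0, array becomes [9, 14, 6, 15, 9]
arr[2]=6 <= 9: swap with position 1, array becomes [9, 6, 14, 15, 9]
arr[3]=15 > 9: no swap

Place pivot at position 2: [9, 6, 9, 15, 14]
Pivot position: 2

After partitioning with pivot 9, the array becomes [9, 6, 9, 15, 14]. The pivot is placed at index 2. All elements to the left of the pivot are <= 9, and all elements to the right are > 9.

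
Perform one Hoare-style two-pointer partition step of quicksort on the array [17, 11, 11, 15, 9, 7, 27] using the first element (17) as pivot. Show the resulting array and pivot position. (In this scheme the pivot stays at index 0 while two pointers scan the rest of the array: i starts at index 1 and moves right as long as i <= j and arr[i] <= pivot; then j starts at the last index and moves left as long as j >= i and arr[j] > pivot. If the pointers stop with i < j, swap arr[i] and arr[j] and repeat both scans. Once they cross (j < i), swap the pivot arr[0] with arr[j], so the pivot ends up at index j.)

Hoare-style two-pointer partition with pivot = 17:

Initial array: [17, 11, 11, 15, 9, 7, 27]

Pointers start at i = 1, j = 6.
i ends at 6, j ends at 5: the pointers have crossed (j < i), so scanning stops.

Swap pivot arr[0] with arr[5] to place pivot at position 5: [7, 11, 11, 15, 9, 17, 27]
Pivot position: 5

After partitioning with pivot 17, the array becomes [7, 11, 11, 15, 9, 17, 27]. The pivot is placed at index 5. All elements to the left of the pivot are <= 17, and all elements to the right are > 17.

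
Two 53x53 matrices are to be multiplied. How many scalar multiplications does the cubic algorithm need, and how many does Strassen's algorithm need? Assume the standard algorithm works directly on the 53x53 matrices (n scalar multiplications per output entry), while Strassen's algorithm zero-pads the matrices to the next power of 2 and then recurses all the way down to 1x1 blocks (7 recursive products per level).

Matrix multiplication for 53x53 matrices:

Strassen's algorithm requires power-of-2 dimensions. Pad 53x53 to 64x64 (next power of 2).

Standard algorithm: 53^3 = 148877 multiplications
Strassen's algorithm: 7^(log2(64)) = 7^6 = 117649 multiplications
Savings: 148877 - 117649 = 31228 multiplications

Standard: 148877 multiplications (53^3). Strassen: 117649 multiplications (7^6, after padding to 64x64). Strassen reduces 8 recursive multiplications to 7 at each level.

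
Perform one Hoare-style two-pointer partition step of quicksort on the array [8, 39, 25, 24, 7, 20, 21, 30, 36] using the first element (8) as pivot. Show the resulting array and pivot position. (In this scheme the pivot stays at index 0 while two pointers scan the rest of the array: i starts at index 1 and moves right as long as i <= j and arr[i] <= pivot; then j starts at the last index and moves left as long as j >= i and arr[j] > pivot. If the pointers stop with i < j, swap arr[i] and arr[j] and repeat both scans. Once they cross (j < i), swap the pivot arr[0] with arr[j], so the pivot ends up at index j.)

Hoare-style two-pointer partition with pivot = 8:

Initial array: [8, 39, 25, 24, 7, 20, 21, 30, 36]

Pointers start at i = 1, j = 8.
i stops at index 1 (arr[1]=39 > 8), j stops at index 4 (arr[4]=7 <= 8): swap arr[1] and arr[4], array becomes [8, 7, 25, 24, 39, 20, 21, 30, 36]
i ends at 2, j ends at 1: the pointers have crossed (j < i), so scanning stops.

Swap pivot arr[0] with arr[1] to place pivot at position 1: [7, 8, 25, 24, 39, 20, 21, 30, 36]
Pivot position: 1

After partitioning with pivot 8, the array becomes [7, 8, 25, 24, 39, 20, 21, 30, 36]. The pivot is placed at index 1. All elements to the left of the pivot are <= 8, and all elements to the right are > 8.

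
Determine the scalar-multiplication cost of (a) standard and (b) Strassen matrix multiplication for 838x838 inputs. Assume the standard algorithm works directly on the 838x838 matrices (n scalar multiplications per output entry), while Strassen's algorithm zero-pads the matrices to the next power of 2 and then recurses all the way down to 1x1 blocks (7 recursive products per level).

Matrix multiplication for 838x838 matrices:

Strassen's algorithm requires power-of-2 dimensions. Pad 838x838 to 1024x1024 (next power of 2).

Standard algorithm: 838^3 = 588480472 multiplications
Strassen's algorithm: 7^(log2(1024)) = 7^10 = 282475249 multiplications
Savings: 588480472 - 282475249 = 306005223 multiplications

Standard: 588480472 multiplications (838^3). Strassen: 282475249 multiplications (7^10, after padding to 1024x1024). Strassen reduces 8 recursive multiplications to 7 at each level.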